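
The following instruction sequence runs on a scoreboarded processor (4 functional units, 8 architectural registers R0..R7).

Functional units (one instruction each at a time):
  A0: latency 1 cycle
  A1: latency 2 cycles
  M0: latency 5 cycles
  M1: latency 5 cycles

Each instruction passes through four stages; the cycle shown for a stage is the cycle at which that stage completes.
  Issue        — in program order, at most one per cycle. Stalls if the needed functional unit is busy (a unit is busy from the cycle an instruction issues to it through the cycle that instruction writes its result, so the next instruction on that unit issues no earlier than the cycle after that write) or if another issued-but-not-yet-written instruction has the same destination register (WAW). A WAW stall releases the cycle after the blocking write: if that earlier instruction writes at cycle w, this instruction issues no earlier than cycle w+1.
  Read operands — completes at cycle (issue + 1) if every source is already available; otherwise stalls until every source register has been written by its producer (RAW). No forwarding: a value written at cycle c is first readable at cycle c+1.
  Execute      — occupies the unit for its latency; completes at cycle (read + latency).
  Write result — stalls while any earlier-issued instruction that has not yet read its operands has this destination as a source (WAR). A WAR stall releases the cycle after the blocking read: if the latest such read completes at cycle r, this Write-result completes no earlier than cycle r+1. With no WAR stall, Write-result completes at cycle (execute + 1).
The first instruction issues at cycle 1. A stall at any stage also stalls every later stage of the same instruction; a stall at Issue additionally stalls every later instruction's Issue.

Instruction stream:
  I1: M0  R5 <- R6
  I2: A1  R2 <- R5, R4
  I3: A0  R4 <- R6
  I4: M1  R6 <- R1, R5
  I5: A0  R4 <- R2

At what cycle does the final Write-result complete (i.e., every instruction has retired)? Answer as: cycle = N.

t=1  issue I1 (M0)
t=2  I1 read-ops · issue I2 (A1)
t=3  issue I3 (A0)
t=4  I3 read-ops · issue I4 (M1)
t=5  I3 finished on A0
t=7  I1 finished on M0
t=8  I1→R5
t=9  I2 read-ops · I4 read-ops
t=10  I3→R4
t=11  I2 finished on A1 · issue I5 (A0)
t=12  I2→R2
t=13  I5 read-ops
t=14  I4 finished on M1 · I5 finished on A0
t=15  I4→R6 · I5→R4

cycle = 15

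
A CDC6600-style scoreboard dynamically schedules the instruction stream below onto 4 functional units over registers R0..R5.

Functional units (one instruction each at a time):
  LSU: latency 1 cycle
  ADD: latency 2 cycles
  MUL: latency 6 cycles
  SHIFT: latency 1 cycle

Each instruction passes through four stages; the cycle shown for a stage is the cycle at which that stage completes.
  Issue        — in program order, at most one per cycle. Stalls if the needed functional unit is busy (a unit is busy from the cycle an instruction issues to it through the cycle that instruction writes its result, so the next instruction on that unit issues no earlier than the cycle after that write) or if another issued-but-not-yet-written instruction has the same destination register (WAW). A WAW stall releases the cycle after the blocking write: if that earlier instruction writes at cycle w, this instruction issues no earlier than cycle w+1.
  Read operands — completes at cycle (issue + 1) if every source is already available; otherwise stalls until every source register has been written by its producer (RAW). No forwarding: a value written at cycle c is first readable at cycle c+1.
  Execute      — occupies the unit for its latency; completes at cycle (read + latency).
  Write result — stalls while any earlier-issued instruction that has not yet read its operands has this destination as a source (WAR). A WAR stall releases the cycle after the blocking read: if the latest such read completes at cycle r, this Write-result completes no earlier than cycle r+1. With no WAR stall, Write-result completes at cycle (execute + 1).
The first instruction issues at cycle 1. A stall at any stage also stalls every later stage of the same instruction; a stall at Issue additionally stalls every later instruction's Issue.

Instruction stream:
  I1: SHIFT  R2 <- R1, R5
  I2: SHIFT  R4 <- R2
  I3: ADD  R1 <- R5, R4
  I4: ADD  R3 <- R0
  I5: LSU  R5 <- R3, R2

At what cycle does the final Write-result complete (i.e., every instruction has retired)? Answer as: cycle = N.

[I1] 1/2/3/4
[I2] 5/6/7/8  (struct: SHIFT busy until I1 writes@4)
[I3] 6/9/11/12  (RAW R4: wait I2 write@8)
[I4] 13/14/16/17  (struct: ADD busy until I3 writes@12)
[I5] 14/18/19/20  (RAW R3: wait I4 write@17)

cycle = 20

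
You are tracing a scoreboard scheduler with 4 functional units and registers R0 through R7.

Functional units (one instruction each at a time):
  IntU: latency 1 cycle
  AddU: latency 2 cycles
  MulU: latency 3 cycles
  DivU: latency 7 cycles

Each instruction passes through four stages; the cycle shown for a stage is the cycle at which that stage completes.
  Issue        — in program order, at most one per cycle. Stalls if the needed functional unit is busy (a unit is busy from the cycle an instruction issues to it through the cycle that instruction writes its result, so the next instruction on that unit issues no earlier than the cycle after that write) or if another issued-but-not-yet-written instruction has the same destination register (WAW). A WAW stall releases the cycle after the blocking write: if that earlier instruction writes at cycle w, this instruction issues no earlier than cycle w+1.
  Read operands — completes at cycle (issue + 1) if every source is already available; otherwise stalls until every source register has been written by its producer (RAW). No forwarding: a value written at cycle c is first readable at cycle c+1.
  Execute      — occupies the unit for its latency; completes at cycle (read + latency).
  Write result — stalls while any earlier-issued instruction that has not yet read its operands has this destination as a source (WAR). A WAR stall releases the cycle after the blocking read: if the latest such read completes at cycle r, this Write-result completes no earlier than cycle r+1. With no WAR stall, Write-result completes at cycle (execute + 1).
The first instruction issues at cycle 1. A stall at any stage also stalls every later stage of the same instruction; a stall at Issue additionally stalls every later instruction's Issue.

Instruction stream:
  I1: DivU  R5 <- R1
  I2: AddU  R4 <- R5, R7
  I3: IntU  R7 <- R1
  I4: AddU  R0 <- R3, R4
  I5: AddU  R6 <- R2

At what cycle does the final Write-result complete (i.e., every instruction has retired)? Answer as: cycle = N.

I1  is:1  ro:2  ex:9  wr:10
I2  is:2  ro:11  ex:13  wr:14  — RAW R5: wait I1 write@10
I3  is:3  ro:4  ex:5  wr:12  — WAR R7: wait I2 read@11
I4  is:15  ro:16  ex:18  wr:19  — struct: AddU busy until I2 writes@14
I5  is:20  ro:21  ex:23  wr:24  — struct: AddU busy until I4 writes@19

cycle = 24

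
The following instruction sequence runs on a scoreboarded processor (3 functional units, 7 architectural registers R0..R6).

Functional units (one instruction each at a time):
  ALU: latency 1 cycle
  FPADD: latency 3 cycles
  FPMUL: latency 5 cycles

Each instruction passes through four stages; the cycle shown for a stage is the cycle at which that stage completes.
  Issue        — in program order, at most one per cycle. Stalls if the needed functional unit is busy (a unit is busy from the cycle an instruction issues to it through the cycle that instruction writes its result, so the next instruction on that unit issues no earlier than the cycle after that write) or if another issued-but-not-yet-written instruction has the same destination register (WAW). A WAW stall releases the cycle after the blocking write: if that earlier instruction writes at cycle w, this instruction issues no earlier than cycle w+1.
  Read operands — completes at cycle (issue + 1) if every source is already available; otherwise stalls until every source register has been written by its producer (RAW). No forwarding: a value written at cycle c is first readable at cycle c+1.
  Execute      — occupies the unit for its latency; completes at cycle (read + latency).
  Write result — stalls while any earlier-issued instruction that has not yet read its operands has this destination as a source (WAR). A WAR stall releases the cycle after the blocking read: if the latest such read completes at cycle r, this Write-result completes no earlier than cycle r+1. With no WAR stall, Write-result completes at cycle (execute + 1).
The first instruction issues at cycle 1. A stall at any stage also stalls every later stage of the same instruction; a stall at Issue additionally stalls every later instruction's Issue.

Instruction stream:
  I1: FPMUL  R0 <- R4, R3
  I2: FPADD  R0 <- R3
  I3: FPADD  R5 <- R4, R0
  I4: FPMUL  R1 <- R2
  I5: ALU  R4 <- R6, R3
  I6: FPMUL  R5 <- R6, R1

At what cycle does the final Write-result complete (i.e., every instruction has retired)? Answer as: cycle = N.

cycle = 31

t=1  issue I1 (FPMUL)
t=2  I1 read-ops
t=7  I1 finished on FPMUL
t=8  I1→R0
t=9  issue I2 (FPADD)
t=10  I2 read-ops
t=13  I2 finished on FPADD
t=14  I2→R0
t=15  issue I3 (FPADD)
t=16  I3 read-ops · issue I4 (FPMUL)
t=17  I4 read-ops · issue I5 (ALU)
t=18  I5 read-ops
t=19  I3 finished on FPADD · I5 finished on ALU
t=20  I3→R5 · I5→R4
t=22  I4 finished on FPMUL
t=23  I4→R1
t=24  issue I6 (FPMUL)
t=25  I6 read-ops
t=30  I6 finished on FPMUL
t=31  I6→R5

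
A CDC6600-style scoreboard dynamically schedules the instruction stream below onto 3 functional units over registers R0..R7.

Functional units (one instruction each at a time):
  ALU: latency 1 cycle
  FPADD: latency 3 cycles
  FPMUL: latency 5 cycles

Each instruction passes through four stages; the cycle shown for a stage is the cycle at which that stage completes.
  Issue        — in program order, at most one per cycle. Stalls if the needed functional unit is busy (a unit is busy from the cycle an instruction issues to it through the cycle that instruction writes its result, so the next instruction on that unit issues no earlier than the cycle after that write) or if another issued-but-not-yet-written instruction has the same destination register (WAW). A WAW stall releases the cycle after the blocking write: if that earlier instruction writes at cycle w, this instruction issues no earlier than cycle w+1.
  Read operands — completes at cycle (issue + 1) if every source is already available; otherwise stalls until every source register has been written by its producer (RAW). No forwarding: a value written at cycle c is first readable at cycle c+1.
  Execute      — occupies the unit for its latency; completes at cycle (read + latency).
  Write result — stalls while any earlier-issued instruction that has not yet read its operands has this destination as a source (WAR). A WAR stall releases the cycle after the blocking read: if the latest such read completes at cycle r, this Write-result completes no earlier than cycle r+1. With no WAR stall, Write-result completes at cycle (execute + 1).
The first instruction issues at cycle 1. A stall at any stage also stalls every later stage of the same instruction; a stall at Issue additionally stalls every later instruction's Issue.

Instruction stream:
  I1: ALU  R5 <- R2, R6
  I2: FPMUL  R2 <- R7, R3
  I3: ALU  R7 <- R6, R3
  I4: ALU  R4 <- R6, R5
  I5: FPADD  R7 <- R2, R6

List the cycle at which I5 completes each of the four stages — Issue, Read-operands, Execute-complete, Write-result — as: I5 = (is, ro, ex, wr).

I1  is:1  ro:2  ex:3  wr:4
I2  is:2  ro:3  ex:8  wr:9
I3  is:5  ro:6  ex:7  wr:8  — struct: ALU busy until I1 writes@4
I4  is:9  ro:10  ex:11  wr:12  — struct: ALU busy until I3 writes@8
I5  is:10  ro:11  ex:14  wr:15

I5 = (10, 11, 14, 15)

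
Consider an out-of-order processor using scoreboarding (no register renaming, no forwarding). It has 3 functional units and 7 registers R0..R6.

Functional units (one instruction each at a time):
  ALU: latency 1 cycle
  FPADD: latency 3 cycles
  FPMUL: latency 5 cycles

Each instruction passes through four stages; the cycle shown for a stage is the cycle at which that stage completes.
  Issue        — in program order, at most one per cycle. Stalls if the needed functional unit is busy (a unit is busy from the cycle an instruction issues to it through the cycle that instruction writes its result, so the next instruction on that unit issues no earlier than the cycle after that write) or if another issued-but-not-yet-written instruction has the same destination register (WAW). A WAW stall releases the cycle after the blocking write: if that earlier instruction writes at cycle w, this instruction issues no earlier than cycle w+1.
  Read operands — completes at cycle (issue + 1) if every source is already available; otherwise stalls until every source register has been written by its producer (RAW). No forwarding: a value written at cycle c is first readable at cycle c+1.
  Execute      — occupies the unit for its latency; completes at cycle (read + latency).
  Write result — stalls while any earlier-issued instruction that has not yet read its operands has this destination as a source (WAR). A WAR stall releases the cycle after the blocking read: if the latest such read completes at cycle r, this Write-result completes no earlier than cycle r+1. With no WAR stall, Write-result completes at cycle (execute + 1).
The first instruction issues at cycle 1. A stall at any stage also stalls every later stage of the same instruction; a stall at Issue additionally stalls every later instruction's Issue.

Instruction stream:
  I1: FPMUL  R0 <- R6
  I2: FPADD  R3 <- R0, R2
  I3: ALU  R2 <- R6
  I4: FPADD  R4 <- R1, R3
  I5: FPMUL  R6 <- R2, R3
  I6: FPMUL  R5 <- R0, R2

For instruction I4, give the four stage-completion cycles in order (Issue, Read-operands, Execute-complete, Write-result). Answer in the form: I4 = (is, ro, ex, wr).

I1  is:1  ro:2  ex:7  wr:8
I2  is:2  ro:9  ex:12  wr:13  — RAW R0: wait I1 write@8
I3  is:3  ro:4  ex:5  wr:10  — WAR R2: wait I2 read@9
I4  is:14  ro:15  ex:18  wr:19  — struct: FPADD busy until I2 writes@13
I5  is:15  ro:16  ex:21  wr:22
I6  is:23  ro:24  ex:29  wr:30  — struct: FPMUL busy until I5 writes@22

I4 = (14, 15, 18, 19)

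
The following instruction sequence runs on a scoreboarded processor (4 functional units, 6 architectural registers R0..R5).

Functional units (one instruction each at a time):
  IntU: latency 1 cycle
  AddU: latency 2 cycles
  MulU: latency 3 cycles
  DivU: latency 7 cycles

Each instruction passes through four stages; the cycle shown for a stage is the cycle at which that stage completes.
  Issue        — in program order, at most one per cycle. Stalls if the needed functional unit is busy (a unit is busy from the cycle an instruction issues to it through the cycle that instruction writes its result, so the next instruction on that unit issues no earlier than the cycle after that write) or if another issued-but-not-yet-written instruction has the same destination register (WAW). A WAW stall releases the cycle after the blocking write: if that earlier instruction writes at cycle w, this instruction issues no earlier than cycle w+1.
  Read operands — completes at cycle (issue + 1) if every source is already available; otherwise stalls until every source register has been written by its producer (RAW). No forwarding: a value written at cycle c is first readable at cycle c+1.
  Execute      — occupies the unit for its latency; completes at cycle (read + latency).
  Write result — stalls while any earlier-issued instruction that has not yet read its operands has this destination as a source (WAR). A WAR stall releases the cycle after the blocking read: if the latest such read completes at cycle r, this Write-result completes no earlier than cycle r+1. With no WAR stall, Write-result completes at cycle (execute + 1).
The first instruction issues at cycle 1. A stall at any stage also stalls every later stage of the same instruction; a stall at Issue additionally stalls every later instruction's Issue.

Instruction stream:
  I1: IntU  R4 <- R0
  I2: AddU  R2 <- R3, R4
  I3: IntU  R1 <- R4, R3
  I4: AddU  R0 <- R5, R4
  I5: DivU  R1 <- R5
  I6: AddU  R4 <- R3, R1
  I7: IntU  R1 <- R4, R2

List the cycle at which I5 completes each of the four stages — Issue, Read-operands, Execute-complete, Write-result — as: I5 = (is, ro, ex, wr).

I5 = (10, 11, 18, 19)

[1] I1 dispatched to IntU
[2] I1 operands ready, I2 dispatched to AddU
[3] I1 complete
[4] R4←I1
[5] I2 operands ready, I3 dispatched to IntU
[6] I3 operands ready
[7] I2 complete, I3 complete
[8] R2←I2, R1←I3
[9] I4 dispatched to AddU
[10] I4 operands ready, I5 dispatched to DivU
[11] I5 operands ready
[12] I4 complete
[13] R0←I4
[14] I6 dispatched to AddU
[18] I5 complete
[19] R1←I5
[20] I6 operands ready, I7 dispatched to IntU
[22] I6 complete
[23] R4←I6
[24] I7 operands ready
[25] I7 complete
[26] R1←I7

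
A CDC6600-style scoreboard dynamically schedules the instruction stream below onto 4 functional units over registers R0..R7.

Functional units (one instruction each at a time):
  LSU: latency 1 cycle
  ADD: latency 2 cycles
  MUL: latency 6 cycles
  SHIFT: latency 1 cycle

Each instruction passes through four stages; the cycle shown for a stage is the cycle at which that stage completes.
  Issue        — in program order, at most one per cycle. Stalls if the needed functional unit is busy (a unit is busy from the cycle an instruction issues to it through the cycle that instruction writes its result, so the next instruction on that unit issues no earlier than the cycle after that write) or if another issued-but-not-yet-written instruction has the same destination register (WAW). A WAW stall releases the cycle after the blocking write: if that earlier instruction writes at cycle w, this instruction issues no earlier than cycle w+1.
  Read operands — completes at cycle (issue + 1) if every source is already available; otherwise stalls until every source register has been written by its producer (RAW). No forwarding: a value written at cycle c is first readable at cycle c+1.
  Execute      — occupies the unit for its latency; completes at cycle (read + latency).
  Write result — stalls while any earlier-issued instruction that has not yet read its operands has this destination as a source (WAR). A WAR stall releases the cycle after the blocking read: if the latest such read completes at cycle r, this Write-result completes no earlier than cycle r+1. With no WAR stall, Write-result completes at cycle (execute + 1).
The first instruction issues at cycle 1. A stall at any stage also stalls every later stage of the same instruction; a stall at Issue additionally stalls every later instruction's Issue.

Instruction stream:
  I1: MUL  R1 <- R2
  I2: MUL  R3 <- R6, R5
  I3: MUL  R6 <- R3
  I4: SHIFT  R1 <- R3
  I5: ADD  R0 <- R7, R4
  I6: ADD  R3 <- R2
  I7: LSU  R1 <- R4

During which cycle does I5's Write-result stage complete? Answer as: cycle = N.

cycle 1: I1 issues→MUL
cycle 2: I1 reads
cycle 8: I1 exec-done
cycle 9: I1 writes R1
cycle 10: I2 issues→MUL
cycle 11: I2 reads
cycle 17: I2 exec-done
cycle 18: I2 writes R3
cycle 19: I3 issues→MUL
cycle 20: I3 reads · I4 issues→SHIFT
cycle 21: I4 reads · I5 issues→ADD
cycle 22: I4 exec-done · I5 reads
cycle 23: I4 writes R1
cycle 24: I5 exec-done
cycle 25: I5 writes R0
cycle 26: I3 exec-done · I6 issues→ADD
cycle 27: I3 writes R6 · I6 reads · I7 issues→LSU
cycle 28: I7 reads
cycle 29: I6 exec-done · I7 exec-done
cycle 30: I6 writes R3 · I7 writes R1

cycle = 25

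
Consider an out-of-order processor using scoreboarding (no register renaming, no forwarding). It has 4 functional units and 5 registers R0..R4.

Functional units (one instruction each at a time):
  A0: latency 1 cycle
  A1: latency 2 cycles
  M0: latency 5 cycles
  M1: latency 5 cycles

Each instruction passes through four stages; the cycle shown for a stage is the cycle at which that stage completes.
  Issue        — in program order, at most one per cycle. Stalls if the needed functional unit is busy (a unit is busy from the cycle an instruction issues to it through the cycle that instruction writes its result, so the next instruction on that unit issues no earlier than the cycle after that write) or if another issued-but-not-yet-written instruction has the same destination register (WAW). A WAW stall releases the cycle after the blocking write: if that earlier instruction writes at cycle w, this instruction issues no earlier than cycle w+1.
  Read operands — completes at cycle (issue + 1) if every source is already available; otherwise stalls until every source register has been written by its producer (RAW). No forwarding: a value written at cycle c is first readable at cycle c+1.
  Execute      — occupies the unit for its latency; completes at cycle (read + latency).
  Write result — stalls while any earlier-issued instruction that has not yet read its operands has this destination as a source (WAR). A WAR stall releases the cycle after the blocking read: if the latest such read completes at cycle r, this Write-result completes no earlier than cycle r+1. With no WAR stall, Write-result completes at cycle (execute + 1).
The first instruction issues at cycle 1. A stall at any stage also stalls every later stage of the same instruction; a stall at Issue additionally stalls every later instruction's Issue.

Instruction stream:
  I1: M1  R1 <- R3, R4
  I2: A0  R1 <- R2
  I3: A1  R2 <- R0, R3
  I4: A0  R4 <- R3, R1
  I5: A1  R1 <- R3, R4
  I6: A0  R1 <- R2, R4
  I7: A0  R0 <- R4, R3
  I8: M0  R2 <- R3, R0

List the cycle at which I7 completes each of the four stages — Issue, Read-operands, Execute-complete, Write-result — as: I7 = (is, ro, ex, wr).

[I1] 1/2/7/8
[I2] 9/10/11/12  (WAW R1: wait I1 write@8)
[I3] 10/11/13/14
[I4] 13/14/15/16  (struct: A0 busy until I2 writes@12)
[I5] 15/17/19/20  (struct: A1 busy until I3 writes@14; RAW R4: wait I4 write@16)
[I6] 21/22/23/24  (WAW R1: wait I5 write@20)
[I7] 25/26/27/28  (struct: A0 busy until I6 writes@24)
[I8] 26/29/34/35  (RAW R0: wait I7 write@28)

I7 = (25, 26, 27, 28)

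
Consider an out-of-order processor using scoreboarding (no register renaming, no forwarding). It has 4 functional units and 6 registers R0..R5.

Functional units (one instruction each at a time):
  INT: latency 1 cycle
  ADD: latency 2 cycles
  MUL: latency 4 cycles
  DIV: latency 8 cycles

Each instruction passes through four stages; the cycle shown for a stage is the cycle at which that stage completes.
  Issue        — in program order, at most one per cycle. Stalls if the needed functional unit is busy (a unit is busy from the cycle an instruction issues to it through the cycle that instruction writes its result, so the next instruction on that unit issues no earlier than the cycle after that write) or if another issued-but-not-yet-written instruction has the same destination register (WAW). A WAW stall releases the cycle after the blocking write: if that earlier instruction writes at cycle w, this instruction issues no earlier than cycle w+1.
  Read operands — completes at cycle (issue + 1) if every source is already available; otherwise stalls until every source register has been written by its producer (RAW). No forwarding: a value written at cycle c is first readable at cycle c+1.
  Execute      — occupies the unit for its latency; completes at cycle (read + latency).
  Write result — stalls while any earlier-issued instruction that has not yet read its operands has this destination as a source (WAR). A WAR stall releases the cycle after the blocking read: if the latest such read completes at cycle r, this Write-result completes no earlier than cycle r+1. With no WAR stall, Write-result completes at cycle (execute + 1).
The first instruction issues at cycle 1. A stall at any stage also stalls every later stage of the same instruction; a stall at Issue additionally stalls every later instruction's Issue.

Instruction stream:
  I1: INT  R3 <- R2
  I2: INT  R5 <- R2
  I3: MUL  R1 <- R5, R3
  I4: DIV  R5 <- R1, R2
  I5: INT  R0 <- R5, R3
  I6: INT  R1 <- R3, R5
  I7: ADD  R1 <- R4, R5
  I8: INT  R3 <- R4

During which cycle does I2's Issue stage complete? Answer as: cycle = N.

t=1  I1 issues→INT
t=2  I1 reads
t=3  I1 exec-done
t=4  I1 writes R3
t=5  I2 issues→INT
t=6  I2 reads; I3 issues→MUL
t=7  I2 exec-done
t=8  I2 writes R5
t=9  I3 reads; I4 issues→DIV
t=10  I5 issues→INT
t=13  I3 exec-done
t=14  I3 writes R1
t=15  I4 reads
t=23  I4 exec-done
t=24  I4 writes R5
t=25  I5 reads
t=26  I5 exec-done
t=27  I5 writes R0
t=28  I6 issues→INT
t=29  I6 reads
t=30  I6 exec-done
t=31  I6 writes R1
t=32  I7 issues→ADD
t=33  I7 reads; I8 issues→INT
t=34  I8 reads
t=35  I7 exec-done; I8 exec-done
t=36  I7 writes R1; I8 writes R3

cycle = 5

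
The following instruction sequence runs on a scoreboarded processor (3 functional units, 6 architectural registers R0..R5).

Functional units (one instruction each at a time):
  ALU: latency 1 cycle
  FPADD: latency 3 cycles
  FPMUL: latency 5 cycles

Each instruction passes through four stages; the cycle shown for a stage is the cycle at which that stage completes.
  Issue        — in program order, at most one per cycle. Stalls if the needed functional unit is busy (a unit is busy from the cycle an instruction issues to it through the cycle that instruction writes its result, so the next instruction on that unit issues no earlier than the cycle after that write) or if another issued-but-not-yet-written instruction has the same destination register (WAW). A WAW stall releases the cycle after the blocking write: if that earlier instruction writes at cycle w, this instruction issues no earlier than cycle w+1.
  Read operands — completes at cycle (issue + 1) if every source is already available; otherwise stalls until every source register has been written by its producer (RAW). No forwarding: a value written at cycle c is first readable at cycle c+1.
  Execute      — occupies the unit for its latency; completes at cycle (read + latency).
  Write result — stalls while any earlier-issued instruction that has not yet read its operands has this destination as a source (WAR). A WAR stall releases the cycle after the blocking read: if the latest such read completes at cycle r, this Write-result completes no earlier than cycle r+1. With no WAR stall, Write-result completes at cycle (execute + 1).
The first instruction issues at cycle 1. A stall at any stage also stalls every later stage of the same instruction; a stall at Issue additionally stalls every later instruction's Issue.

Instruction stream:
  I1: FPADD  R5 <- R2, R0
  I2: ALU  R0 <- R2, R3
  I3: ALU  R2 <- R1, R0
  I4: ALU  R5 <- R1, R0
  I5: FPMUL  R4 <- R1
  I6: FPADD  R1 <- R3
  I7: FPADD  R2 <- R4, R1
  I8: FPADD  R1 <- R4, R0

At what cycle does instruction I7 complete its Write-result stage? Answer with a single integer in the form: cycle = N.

t=1  I1 dispatched to FPADD
t=2  I1 operands ready, I2 dispatched to ALU
t=3  I2 operands ready
t=4  I2 complete
t=5  I1 complete, R0←I2
t=6  R5←I1, I3 dispatched to ALU
t=7  I3 operands ready
t=8  I3 complete
t=9  R2←I3
t=10  I4 dispatched to ALU
t=11  I4 operands ready, I5 dispatched to FPMUL
t=12  I4 complete, I5 operands ready, I6 dispatched to FPADD
t=13  R5←I4, I6 operands ready
t=16  I6 complete
t=17  I5 complete, R1←I6
t=18  R4←I5, I7 dispatched to FPADD
t=19  I7 operands ready
t=22  I7 complete
t=23  R2←I7
t=24  I8 dispatched to FPADD
t=25  I8 operands ready
t=28  I8 complete
t=29  R1←I8

cycle = 23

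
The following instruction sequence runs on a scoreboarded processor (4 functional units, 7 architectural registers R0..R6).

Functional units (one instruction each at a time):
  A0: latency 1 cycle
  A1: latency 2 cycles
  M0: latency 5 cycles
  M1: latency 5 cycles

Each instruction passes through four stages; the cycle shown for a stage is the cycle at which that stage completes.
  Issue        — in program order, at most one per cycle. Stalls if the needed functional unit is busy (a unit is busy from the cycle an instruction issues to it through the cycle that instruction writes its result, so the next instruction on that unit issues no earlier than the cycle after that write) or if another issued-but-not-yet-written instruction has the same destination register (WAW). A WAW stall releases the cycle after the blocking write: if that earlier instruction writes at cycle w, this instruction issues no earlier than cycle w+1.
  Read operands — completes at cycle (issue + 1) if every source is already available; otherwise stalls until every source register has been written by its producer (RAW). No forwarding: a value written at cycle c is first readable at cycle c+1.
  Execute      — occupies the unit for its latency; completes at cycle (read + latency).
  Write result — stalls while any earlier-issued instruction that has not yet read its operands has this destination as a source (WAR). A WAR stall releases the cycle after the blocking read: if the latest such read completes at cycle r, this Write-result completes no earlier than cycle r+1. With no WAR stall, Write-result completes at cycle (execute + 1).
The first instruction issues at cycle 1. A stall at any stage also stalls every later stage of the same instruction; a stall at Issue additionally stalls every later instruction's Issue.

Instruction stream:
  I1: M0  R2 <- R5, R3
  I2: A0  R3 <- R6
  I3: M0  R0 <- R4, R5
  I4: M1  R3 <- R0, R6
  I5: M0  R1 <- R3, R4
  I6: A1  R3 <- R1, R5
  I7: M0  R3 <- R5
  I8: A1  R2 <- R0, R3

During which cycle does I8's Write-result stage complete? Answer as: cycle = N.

I1 -> (1, 2, 7, 8)
I2 -> (2, 3, 4, 5)
I3 -> (9, 10, 15, 16)  // struct: M0 busy until I1 writes@8
I4 -> (10, 17, 22, 23)  // RAW R0: wait I3 write@16
I5 -> (17, 24, 29, 30)  // struct: M0 busy until I3 writes@16, RAW R3: wait I4 write@23
I6 -> (24, 31, 33, 34)  // WAW R3: wait I4 write@23, RAW R1: wait I5 write@30
I7 -> (35, 36, 41, 42)  // WAW R3: wait I6 write@34
I8 -> (36, 43, 45, 46)  // RAW R3: wait I7 write@42

cycle = 46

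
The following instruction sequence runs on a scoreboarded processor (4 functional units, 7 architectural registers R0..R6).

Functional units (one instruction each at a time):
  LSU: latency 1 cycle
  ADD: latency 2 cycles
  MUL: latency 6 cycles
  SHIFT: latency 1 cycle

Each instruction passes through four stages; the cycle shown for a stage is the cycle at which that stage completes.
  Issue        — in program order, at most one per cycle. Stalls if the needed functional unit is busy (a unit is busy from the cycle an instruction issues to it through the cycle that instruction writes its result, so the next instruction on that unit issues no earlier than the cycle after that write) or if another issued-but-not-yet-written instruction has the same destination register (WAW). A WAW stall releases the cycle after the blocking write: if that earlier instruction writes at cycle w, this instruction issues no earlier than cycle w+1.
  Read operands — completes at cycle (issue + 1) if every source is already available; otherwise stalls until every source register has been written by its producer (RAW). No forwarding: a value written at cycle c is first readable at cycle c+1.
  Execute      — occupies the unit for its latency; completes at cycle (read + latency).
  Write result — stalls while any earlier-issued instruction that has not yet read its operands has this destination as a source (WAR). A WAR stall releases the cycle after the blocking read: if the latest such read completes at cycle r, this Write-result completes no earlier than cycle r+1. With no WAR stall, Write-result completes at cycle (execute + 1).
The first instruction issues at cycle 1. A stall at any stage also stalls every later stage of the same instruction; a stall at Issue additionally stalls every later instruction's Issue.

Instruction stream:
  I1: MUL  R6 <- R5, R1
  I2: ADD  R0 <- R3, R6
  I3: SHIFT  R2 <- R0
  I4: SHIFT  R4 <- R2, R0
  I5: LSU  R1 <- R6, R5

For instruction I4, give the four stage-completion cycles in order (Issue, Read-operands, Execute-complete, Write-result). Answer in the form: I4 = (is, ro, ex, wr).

  I1 | 1 | 2 | 8 | 9
  I2 | 2 | 10 | 12 | 13   RAW R6: wait I1 write@9
  I3 | 3 | 14 | 15 | 16   RAW R0: wait I2 write@13
  I4 | 17 | 18 | 19 | 20   struct: SHIFT busy until I3 writes@16
  I5 | 18 | 19 | 20 | 21

I4 = (17, 18, 19, 20)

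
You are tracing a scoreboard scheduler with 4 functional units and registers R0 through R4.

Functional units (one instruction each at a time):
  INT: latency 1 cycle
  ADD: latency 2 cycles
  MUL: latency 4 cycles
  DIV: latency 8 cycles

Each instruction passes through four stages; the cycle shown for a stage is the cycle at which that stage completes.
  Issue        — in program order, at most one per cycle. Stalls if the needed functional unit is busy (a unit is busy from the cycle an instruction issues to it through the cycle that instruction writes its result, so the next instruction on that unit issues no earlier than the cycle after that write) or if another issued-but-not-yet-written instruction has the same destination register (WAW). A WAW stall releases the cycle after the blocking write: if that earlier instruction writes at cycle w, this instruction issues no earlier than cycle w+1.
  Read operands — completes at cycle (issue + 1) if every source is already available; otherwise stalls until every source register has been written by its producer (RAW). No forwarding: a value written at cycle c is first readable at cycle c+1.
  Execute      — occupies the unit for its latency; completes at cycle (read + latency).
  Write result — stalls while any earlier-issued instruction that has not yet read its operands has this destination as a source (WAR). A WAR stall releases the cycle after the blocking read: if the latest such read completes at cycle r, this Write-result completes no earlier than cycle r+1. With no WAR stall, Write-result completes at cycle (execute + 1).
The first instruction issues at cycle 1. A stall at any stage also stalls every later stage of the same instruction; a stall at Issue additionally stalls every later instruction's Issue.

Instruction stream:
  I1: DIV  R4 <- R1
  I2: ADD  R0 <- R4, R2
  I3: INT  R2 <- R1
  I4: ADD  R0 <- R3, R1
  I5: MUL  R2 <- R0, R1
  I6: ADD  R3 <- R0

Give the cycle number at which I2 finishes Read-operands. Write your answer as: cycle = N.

cycle = 12

I1: IS=1 RO=2 EX=10 WR=11
I2: IS=2 RO=12 EX=14 WR=15  [RAW R4: wait I1 write@11]
I3: IS=3 RO=4 EX=5 WR=13  [WAR R2: wait I2 read@12]
I4: IS=16 RO=17 EX=19 WR=20  [struct: ADD busy until I2 writes@15]
I5: IS=17 RO=21 EX=25 WR=26  [RAW R0: wait I4 write@20]
I6: IS=21 RO=22 EX=24 WR=25  [struct: ADD busy until I4 writes@20]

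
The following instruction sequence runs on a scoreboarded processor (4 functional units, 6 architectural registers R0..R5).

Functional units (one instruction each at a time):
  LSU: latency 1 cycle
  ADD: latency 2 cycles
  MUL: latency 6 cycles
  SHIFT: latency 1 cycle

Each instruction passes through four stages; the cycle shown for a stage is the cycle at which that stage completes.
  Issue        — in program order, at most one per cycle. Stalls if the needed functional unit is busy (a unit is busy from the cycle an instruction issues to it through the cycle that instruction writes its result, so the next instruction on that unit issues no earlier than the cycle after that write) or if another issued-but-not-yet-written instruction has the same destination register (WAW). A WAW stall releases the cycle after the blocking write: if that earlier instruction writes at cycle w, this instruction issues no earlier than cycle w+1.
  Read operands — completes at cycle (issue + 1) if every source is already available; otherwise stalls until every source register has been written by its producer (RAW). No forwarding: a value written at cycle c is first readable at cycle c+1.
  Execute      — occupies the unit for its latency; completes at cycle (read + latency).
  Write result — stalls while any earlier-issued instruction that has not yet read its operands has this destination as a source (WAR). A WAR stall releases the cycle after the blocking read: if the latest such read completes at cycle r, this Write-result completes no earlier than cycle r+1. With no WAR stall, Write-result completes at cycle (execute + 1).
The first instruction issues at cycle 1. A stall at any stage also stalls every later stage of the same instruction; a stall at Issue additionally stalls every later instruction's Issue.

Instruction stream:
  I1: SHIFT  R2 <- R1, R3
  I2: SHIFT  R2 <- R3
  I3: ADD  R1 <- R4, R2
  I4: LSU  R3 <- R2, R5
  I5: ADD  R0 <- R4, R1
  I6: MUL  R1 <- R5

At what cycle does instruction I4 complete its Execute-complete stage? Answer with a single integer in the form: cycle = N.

cycle 1: I1 issues→SHIFT
cycle 2: I1 reads
cycle 3: I1 exec-done
cycle 4: I1 writes R2
cycle 5: I2 issues→SHIFT
cycle 6: I2 reads; I3 issues→ADD
cycle 7: I2 exec-done; I4 issues→LSU
cycle 8: I2 writes R2
cycle 9: I3 reads; I4 reads
cycle 10: I4 exec-done
cycle 11: I3 exec-done; I4 writes R3
cycle 12: I3 writes R1
cycle 13: I5 issues→ADD
cycle 14: I5 reads; I6 issues→MUL
cycle 15: I6 reads
cycle 16: I5 exec-done
cycle 17: I5 writes R0
cycle 21: I6 exec-done
cycle 22: I6 writes R1

cycle = 10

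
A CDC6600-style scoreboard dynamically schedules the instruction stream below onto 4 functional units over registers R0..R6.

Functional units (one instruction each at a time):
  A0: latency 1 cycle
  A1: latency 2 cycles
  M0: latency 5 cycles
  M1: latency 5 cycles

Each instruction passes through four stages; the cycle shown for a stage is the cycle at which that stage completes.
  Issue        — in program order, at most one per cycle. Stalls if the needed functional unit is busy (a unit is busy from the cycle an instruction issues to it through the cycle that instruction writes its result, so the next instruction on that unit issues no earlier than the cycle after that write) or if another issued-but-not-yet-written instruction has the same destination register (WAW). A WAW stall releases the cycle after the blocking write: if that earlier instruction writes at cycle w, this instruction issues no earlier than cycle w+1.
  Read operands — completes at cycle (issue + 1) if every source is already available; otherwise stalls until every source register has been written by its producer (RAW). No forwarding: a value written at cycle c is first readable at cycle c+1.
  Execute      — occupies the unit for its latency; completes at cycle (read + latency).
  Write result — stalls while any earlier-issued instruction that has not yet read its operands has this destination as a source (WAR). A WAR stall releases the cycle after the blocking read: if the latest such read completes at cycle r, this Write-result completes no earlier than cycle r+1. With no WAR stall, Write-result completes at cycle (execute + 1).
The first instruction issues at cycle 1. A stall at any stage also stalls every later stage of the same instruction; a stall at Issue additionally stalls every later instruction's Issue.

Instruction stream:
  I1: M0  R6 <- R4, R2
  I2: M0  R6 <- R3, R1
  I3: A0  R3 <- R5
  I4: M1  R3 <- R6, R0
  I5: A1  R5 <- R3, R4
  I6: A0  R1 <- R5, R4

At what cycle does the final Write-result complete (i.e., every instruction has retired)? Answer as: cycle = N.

cycle = 30

1) issue 1, read 2, done 7, write 8
2) issue 9, read 10, done 15, write 16  <struct: M0 busy until I1 writes@8>
3) issue 10, read 11, done 12, write 13
4) issue 14, read 17, done 22, write 23  <WAW R3: wait I3 write@13 / RAW R6: wait I2 write@16>
5) issue 15, read 24, done 26, write 27  <RAW R3: wait I4 write@23>
6) issue 16, read 28, done 29, write 30  <RAW R5: wait I5 write@27>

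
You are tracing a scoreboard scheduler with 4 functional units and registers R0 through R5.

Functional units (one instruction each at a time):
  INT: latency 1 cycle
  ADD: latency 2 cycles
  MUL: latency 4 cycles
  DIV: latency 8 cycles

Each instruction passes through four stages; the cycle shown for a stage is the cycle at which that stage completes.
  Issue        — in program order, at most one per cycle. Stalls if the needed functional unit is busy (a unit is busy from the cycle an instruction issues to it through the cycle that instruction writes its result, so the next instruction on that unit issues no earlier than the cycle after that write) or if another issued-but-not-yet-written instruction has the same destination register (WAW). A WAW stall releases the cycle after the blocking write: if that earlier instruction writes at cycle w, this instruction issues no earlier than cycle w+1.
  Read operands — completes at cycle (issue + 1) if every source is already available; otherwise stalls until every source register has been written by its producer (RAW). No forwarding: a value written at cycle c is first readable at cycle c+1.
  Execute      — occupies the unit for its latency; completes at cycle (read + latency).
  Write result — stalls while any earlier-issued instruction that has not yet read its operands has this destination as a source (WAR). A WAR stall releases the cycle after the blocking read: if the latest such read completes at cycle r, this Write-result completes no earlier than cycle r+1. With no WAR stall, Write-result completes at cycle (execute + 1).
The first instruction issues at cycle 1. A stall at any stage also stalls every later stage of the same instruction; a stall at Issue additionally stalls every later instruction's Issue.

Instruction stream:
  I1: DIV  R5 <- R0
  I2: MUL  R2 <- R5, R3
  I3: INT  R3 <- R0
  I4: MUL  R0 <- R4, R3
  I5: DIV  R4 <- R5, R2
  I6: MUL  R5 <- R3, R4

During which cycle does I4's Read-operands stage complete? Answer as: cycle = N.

cycle = 19

t=1  I1→DIV
t=2  I1 RO · I2→MUL
t=3  I3→INT
t=4  I3 RO
t=5  I3 EX
t=10  I1 EX
t=11  I1 WR R5
t=12  I2 RO
t=13  I3 WR R3
t=16  I2 EX
t=17  I2 WR R2
t=18  I4→MUL
t=19  I4 RO · I5→DIV
t=20  I5 RO
t=23  I4 EX
t=24  I4 WR R0
t=25  I6→MUL
t=28  I5 EX
t=29  I5 WR R4
t=30  I6 RO
t=34  I6 EX
t=35  I6 WR R5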